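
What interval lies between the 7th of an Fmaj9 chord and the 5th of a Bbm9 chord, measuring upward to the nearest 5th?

m2

Fmaj9 has E as its 7th, and Bbm9 has F as its 5th.
2 letter names make it a second; at 1 semitone (a half step narrower than major) the quality is minor.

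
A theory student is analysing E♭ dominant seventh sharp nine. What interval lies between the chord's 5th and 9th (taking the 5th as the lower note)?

augmented fifth

E♭ dominant seventh sharp nine: E♭, G, B♭, D♭, F♯.
5th = B♭; 9th = F♯.
From B♭ to F♯: 8 semitones over a fifth = augmented.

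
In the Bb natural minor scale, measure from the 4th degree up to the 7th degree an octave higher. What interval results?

perfect eleventh

Spelling the Bb natural minor scale: Bb C Db Eb F Gb Ab.
4th degree = Eb; 7th degree (up an octave) = Ab.
From Eb to Ab is 17 semitones, exactly the perfect eleventh.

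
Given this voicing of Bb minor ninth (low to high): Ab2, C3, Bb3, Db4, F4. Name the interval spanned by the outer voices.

major thirteenth

The outer voices are Ab2 and F4.
Ab up to F spans 13 letter names and 21 semitones — a major thirteenth.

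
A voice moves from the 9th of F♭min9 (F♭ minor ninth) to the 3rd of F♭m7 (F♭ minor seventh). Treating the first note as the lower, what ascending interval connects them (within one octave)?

minor second

The 9th of F♭min9 (F♭ minor ninth) is G♭; the 3rd of F♭m7 (F♭ minor seventh) is A𝄫.
2 letter names make it a second; at 1 semitone (a half step narrower than major) the quality is minor.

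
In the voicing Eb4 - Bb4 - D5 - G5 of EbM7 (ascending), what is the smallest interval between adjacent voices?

major third

Adjacent intervals: Eb4→Bb4 = perfect fifth; Bb4→D5 = major third; D5→G5 = perfect fourth.
The smallest is Bb4 to D5, a major third (4 semitones).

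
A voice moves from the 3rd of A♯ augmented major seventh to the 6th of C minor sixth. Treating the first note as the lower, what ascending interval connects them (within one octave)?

The 3rd of A♯ augmented major seventh is C𝄪; the 6th of C minor sixth is A.
C𝄪 up to A is 7 semitones, a whole step narrower than a major sixth, so the interval is diminished.

diminished sixth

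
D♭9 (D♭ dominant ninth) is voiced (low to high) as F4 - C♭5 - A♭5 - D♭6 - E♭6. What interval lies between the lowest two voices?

diminished fifth

Those voices are F4 and C♭5.
From F to C♭: 6 semitones over a fifth = diminished.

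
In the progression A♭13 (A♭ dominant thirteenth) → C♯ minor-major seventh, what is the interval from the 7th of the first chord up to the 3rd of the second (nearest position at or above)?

A♭13 (A♭ dominant thirteenth) has G♭ as its 7th, and C♯ minor-major seventh has E as its 3rd.
From G♭ to E: 10 semitones over a sixth = augmented.

augmented sixth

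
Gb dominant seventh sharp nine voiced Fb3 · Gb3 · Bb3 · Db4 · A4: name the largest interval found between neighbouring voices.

A5

Adjacent intervals: Fb3→Gb3 = major second; Gb3→Bb3 = major third; Bb3→Db4 = minor third; Db4→A4 = augmented fifth.
The largest is Db4 to A4, an augmented fifth (8 semitones).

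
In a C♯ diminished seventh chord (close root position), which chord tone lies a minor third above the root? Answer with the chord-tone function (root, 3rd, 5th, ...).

C♯ diminished seventh is spelled C♯-E-G-B♭.
The root is C♯. A minor third above C♯ is E.
E is the chord's 3rd.

3rd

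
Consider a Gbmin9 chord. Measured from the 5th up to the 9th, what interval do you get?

P5

Gbmin9 (Gb minor ninth): Gb–Bbb–Db–Fb–Ab.
The 5th is Db and the 9th is Ab.
Db up to Ab spans 5 letter names and 7 semitones — a perfect fifth.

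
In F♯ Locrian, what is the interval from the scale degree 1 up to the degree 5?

F♯ locrian: F♯ G A B C D E.
The scale degree 1 is F♯ and the 5th degree is C.
From F♯ to C: 6 semitones over a fifth = diminished.

diminished fifth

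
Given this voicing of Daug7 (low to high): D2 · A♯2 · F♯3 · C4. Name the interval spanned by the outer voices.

minor 14th

The outer voices are D2 and C4.
14 letter names make it a fourteenth; at 22 semitones (a half step narrower than major) the quality is minor.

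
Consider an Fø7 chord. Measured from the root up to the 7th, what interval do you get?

minor seventh

The chord tones of F half-diminished seventh are F-A♭-C♭-E♭.
Root = F; 7th = E♭.
7 letter names make it a seventh; at 10 semitones (a half step narrower than major) the quality is minor.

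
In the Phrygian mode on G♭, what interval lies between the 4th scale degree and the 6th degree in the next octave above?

The scale runs G♭ A𝄫 B𝄫 C♭ D♭ E𝄫 F♭.
4th scale degree = C♭; scale degree 6 (up an octave) = E𝄫.
From C♭ to E𝄫: 15 semitones over a tenth = minor.

minor tenth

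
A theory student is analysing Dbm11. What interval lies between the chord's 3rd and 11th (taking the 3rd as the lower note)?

The chord tones of Dbm11 (Db minor eleventh) are Db, Fb, Ab, Cb, Eb, Gb.
3rd = Fb; 11th = Gb.
Fb up to Gb spans 9 letter names and 14 semitones — a major ninth.

major 9th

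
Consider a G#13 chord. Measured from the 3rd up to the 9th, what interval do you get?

minor seventh

G#13 (G# dominant thirteenth): G#-B#-D#-F#-A#-E#.
3rd = B#; 9th = A#.
B# up to A# is 10 semitones, a half step narrower than a major seventh, so the interval is minor.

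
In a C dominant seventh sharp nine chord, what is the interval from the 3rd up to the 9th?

C7#9 (C dominant seventh sharp nine) is spelled C, E, G, Bb, D#.
That puts E below D#.
Counting 7 letters and 11 half steps from E gives a major seventh.

major seventh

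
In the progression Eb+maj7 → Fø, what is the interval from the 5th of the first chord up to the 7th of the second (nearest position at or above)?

Eb+maj7 has B as its 5th, and Fø has Eb as its 7th.
B up to Eb is 4 semitones, a half step narrower than a perfect fourth, so the interval is diminished.

diminished fourth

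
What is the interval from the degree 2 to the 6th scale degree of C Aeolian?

The scale runs C D Eb F G Ab Bb.
The degree 2 is D and the 6th degree is Ab.
5 letter names make it a fifth; at 6 semitones (a half step narrower than perfect) the quality is diminished.

diminished 5th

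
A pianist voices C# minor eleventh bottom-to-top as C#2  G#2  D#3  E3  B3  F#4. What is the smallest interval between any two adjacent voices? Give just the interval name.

minor second

Adjacent intervals: C#2→G#2 = perfect fifth; G#2→D#3 = perfect fifth; D#3→E3 = minor second; E3→B3 = perfect fifth; B3→F#4 = perfect fifth.
The smallest is D#3 to E3, a minor second (1 semitone).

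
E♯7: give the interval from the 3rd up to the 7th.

E♯ dominant seventh: E♯-G𝄪-B♯-D♯.
That puts G𝄪 below D♯.
G𝄪 up to D♯ is 6 semitones, a half step narrower than a perfect fifth, so the interval is diminished.

diminished fifth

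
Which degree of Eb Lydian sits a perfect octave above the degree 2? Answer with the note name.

The scale is Eb F G A Bb C D.
The degree 2 is F; a perfect octave above that is F — scale degree 2.

F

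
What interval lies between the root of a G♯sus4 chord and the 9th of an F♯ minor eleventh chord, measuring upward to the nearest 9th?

G♯sus4 has G♯ as its root, and F♯ minor eleventh has G♯ as its 9th.
Counting 1 letters and 0 half steps from G♯ gives a perfect unison.

perfect unison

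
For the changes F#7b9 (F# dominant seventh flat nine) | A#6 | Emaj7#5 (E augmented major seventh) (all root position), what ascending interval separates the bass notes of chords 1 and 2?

M3

The roots are F# and A#.
From F# to A# is 4 semitones, exactly the major third.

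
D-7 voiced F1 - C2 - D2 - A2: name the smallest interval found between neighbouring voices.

Adjacent intervals: F1→C2 = perfect fifth; C2→D2 = major second; D2→A2 = perfect fifth.
The smallest is C2 to D2, a major second (2 semitones).

major second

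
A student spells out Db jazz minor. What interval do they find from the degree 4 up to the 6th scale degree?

The scale runs Db Eb Fb Gb Ab Bb C.
That puts Gb below Bb.
Counting 3 letters and 4 half steps from Gb gives a major third.

major 3rd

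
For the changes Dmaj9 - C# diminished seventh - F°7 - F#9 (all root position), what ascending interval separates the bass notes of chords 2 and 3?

diminished fourth

The roots are C# and F.
4 letter names make it a fourth; at 4 semitones (a half step narrower than perfect) the quality is diminished.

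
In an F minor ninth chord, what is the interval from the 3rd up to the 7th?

P5

Spelling the chord: F–Ab–C–Eb–G.
So we need the interval from Ab up to Eb.
Ab up to Eb spans 5 letter names and 7 semitones — a perfect fifth.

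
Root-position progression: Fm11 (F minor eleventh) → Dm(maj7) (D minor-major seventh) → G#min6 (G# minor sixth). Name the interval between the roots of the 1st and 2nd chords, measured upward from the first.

The roots are F and D.
F up to D spans 6 letter names and 9 semitones — a major sixth.

M6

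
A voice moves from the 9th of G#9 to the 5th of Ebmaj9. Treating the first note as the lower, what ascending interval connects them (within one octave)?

The 9th of G#9 is A#; the 5th of Ebmaj9 is Bb.
2 letter names make it a second; at 0 semitones (a whole step narrower than major) the quality is diminished.

diminished second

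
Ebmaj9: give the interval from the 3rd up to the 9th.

Ebmaj9 is spelled Eb–G–Bb–D–F.
So we need the interval from G up to F.
G up to F is 10 semitones, a half step narrower than a major seventh, so the interval is minor.

minor seventh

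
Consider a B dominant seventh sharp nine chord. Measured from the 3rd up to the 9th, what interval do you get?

B dominant seventh sharp nine: B D♯ F♯ A C𝄪.
The 3rd is D♯ and the 9th is C𝄪.
Counting 7 letters and 11 half steps from D♯ gives a major seventh.

major seventh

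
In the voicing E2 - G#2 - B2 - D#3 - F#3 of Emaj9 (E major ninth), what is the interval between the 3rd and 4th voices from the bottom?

major third

Those voices are B2 and D#3.
Counting 3 letters and 4 half steps from B gives a major third.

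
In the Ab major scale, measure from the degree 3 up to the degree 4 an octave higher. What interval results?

The scale runs Ab Bb C Db Eb F G.
The degree 3 is C and the scale degree 4 (up an octave) is Db.
C up to Db is 13 semitones, a half step narrower than a major ninth, so the interval is minor.

minor ninth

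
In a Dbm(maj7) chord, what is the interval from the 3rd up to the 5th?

Dbm(maj7) (Db minor-major seventh) is spelled Db–Fb–Ab–C.
So we need the interval from Fb up to Ab.
Fb up to Ab spans 3 letter names and 4 semitones — a major third.

major third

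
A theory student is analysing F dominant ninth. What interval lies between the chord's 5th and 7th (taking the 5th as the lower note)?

m3

Spelling the chord: F A C Eb G.
That puts C below Eb.
3 letter names make it a third; at 3 semitones (a half step narrower than major) the quality is minor.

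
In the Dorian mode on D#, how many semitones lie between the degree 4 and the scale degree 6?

The scale is D# E# F# G# A# B# C#.
G# up to B# is a major third — 4 semitones.

4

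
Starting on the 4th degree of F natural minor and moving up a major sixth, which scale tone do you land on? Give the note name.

G

The scale is F G Ab Bb C Db Eb.
The 4th degree is Bb; a major sixth above that is G — scale degree 2.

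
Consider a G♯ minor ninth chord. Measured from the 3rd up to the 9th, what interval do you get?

G♯ minor ninth is spelled G♯–B–D♯–F♯–A♯.
3rd = B; 9th = A♯.
B up to A♯ spans 7 letter names and 11 semitones — a major seventh.

major 7th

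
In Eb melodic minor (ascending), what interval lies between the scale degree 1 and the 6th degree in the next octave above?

Eb melodic minor: Eb F Gb Ab Bb C D.
So we need the interval from Eb up to C.
From Eb to C is 21 semitones, exactly the major thirteenth.

major 13th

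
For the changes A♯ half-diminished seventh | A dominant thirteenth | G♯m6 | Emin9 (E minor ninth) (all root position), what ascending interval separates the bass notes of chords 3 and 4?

minor sixth

The roots are G♯ and E.
6 letter names make it a sixth; at 8 semitones (a half step narrower than major) the quality is minor.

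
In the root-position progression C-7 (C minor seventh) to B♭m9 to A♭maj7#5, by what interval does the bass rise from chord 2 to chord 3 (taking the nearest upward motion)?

minor seventh

The roots are B♭ and A♭.
From B♭ to A♭: 10 semitones over a seventh = minor.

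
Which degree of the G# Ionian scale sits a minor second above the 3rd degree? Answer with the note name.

The scale is G# A# B# C# D# E# F##.
The 3rd degree is B#; a minor second above that is C# — scale degree 4.

C#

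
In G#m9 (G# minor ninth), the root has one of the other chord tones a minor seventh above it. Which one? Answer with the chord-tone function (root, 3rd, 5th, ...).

7th

The chord tones of G# minor ninth are G# B D# F# A#.
The root is G#. A minor seventh above G# is F#.
F# is the chord's 7th.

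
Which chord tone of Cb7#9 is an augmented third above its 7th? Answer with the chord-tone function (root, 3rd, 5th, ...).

Cb7#9: Cb Eb Gb Bbb D.
The 7th is Bbb. An augmented third above Bbb is D.
D is the chord's 9th.

9th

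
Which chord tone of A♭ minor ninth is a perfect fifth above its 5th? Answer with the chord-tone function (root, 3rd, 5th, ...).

Spelling the chord: A♭-C♭-E♭-G♭-B♭.
The 5th is E♭. A perfect fifth above E♭ is B♭.
B♭ is the chord's 9th.

9th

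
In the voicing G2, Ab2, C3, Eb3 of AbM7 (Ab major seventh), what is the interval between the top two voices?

Those voices are C3 and Eb3.
From C to Eb: 3 semitones over a third = minor.

minor 3rd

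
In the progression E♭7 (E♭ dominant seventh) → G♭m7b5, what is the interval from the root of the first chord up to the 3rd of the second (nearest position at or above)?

The root of E♭7 (E♭ dominant seventh) is E♭; the 3rd of G♭m7b5 is B𝄫.
5 letter names make it a fifth; at 6 semitones (a half step narrower than perfect) the quality is diminished.

diminished fifth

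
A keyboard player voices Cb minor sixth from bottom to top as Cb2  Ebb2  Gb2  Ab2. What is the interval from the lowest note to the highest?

major sixth

The outer voices are Cb2 and Ab2.
Counting 6 letters and 9 half steps from Cb gives a major sixth.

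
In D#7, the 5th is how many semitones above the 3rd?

D#7: D#, F##, A#, C#.
F## to A# is a minor third: 3 semitones.

3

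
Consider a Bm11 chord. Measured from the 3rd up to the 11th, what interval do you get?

major 9th

Spelling the chord: B D F# A C# E.
That puts D below E.
D up to E spans 9 letter names and 14 semitones — a major ninth.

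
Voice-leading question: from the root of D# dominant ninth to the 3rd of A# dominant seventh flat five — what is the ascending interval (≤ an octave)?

major 7th

The root of D# dominant ninth is D#; the 3rd of A# dominant seventh flat five is C##.
From D# to C## is 11 semitones, exactly the major seventh.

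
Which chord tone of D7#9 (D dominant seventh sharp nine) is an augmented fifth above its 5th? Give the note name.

D7#9 (D dominant seventh sharp nine): D F♯ A C E♯.
The 5th is A. An augmented fifth above A is E♯.
E♯ is the chord's 9th.

E#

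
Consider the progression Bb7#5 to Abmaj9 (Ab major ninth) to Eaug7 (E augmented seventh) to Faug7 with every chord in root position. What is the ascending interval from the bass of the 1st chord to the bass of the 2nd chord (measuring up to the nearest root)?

The roots are Bb and Ab.
From Bb to Ab: 10 semitones over a seventh = minor.

minor seventh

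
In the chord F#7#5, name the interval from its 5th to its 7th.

d3

Spelling the chord: F#, A#, C##, E.
So we need the interval from C## up to E.
From C## to E: 2 semitones over a third = diminished.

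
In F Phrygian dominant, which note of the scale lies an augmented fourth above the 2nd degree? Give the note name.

The scale is F Gb A Bb C Db Eb.
The 2nd degree is Gb; an augmented fourth above that is C — scale degree 5.

C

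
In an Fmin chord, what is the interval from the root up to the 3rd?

The chord tones of F minor are F-Ab-C.
That puts F below Ab.
F up to Ab is 3 semitones, a half step narrower than a major third, so the interval is minor.

m3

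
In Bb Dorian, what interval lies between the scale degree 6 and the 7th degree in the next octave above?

Spelling Bb Dorian: Bb C Db Eb F G Ab.
The scale degree 6 is G and the degree 7 (up an octave) is Ab.
G up to Ab is 13 semitones, a half step narrower than a major ninth, so the interval is minor.

minor ninth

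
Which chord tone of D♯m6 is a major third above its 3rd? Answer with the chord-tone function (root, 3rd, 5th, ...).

5th

Spelling the chord: D♯ F♯ A♯ B♯.
The 3rd is F♯. A major third above F♯ is A♯.
A♯ is the chord's 5th.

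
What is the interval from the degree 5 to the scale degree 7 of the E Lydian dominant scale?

The scale runs E F# G# A# B C# D.
The degree 5 is B and the degree 7 is D.
3 letter names make it a third; at 3 semitones (a half step narrower than major) the quality is minor.

minor third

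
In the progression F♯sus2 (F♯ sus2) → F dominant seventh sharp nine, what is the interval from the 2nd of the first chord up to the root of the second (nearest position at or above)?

The 2nd of F♯sus2 (F♯ sus2) is G♯; the root of F dominant seventh sharp nine is F.
7 letter names make it a seventh; at 9 semitones (a whole step narrower than major) the quality is diminished.

diminished 7th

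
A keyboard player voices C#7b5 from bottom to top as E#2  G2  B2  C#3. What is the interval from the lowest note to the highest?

minor sixth

The outer voices are E#2 and C#3.
6 letter names make it a sixth; at 8 semitones (a half step narrower than major) the quality is minor.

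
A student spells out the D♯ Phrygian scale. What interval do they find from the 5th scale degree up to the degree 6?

D♯ phrygian: D♯ E F♯ G♯ A♯ B C♯.
The 5th scale degree is A♯ and the 6th scale degree is B.
From A♯ to B: 1 semitone over a second = minor.

minor second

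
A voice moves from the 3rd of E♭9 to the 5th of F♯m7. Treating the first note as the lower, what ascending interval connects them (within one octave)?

The 3rd of E♭9 is G; the 5th of F♯m7 is C♯.
G up to C♯ is 6 semitones, a half step wider than a perfect fourth, so the interval is augmented.

A4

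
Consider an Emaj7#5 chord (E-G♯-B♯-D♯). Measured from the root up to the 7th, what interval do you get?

The root is E and the 7th is D♯.
From E to D♯ is 11 semitones, exactly the major seventh.

major 7th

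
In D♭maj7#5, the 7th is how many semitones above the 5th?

D♭maj7#5 is spelled D♭, F, A, C.
A to C is a minor third: 3 semitones.

3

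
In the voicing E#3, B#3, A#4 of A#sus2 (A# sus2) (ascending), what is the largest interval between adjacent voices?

Adjacent intervals: E#3→B#3 = perfect fifth; B#3→A#4 = minor seventh.
The largest is B#3 to A#4, a minor seventh (10 semitones).

minor 7th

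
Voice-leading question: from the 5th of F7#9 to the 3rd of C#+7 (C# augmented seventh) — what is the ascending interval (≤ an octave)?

F7#9 has C as its 5th, and C#+7 (C# augmented seventh) has E# as its 3rd.
3 letter names make it a third; at 5 semitones (a half step wider than major) the quality is augmented.

augmented 3rd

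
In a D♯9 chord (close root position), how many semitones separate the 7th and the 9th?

4

D♯9 is spelled D♯, F𝄪, A♯, C♯, E♯.
C♯ to E♯ is a major third: 4 semitones.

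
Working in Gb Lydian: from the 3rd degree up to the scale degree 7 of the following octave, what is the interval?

perfect 12th

Gb lydian: Gb Ab Bb C Db Eb F.
That puts Bb below F.
From Bb to F is 19 semitones, exactly the perfect twelfth.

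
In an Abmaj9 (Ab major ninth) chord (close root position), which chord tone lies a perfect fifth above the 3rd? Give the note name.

G

Spelling the chord: Ab–C–Eb–G–Bb.
The 3rd is C. A perfect fifth above C is G.
G is the chord's 7th.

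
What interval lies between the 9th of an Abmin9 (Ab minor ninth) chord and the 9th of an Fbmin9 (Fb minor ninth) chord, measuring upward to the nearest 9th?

Abmin9 (Ab minor ninth) has Bb as its 9th, and Fbmin9 (Fb minor ninth) has Gb as its 9th.
From Bb to Gb: 8 semitones over a sixth = minor.

minor 6th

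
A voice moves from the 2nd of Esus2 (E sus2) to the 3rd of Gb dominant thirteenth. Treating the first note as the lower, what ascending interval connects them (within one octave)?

d4

The 2nd of Esus2 (E sus2) is F#; the 3rd of Gb dominant thirteenth is Bb.
4 letter names make it a fourth; at 4 semitones (a half step narrower than perfect) the quality is diminished.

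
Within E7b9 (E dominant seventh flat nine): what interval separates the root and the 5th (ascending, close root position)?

perfect fifth

Spelling the chord: E-G#-B-D-F.
The root is E and the 5th is B.
Counting 5 letters and 7 half steps from E gives a perfect fifth.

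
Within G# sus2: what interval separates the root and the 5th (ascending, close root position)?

The chord tones of G#sus2 are G# A# D#.
That puts G# below D#.
From G# to D# is 7 semitones, exactly the perfect fifth.

P5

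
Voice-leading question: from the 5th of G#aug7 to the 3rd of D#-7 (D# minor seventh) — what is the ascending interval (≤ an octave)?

G#aug7 has D## as its 5th, and D#-7 (D# minor seventh) has F# as its 3rd.
D## up to F# is 2 semitones, a whole step narrower than a major third, so the interval is diminished.

diminished 3rd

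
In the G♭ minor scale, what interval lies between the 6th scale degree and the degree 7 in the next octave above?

major ninth

Spelling the G♭ minor scale: G♭ A♭ B𝄫 C♭ D♭ E𝄫 F♭.
That puts E𝄫 below F♭.
E𝄫 up to F♭ spans 9 letter names and 14 semitones — a major ninth.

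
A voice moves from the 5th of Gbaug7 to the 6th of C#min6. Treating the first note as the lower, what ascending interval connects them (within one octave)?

The 5th of Gbaug7 is D; the 6th of C#min6 is A#.
From D to A#: 8 semitones over a fifth = augmented.

augmented 5th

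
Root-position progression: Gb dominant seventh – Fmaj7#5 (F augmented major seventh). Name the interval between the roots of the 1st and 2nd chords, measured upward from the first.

The roots are Gb and F.
From Gb to F is 11 semitones, exactly the major seventh.

major seventh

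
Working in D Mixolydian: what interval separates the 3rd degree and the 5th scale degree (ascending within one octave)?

minor 3rd

D mixolydian: D E F♯ G A B C.
3rd degree = F♯; 5th degree = A.
F♯ up to A is 3 semitones, a half step narrower than a major third, so the interval is minor.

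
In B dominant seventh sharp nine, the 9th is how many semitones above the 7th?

5

B dominant seventh sharp nine: B–D#–F#–A–C##.
A to C## is an augmented third: 5 semitones.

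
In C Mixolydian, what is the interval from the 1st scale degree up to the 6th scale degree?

M6

C mixolydian: C D E F G A Bb.
So we need the interval from C up to A.
From C to A is 9 semitones, exactly the major sixth.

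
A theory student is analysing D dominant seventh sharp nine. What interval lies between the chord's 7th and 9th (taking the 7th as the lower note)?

augmented third

Spelling the chord: D, F#, A, C, E#.
The 7th is C and the 9th is E#.
From C to E#: 5 semitones over a third = augmented.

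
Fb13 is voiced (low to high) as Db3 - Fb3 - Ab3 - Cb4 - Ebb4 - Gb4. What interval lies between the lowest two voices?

minor third

Those voices are Db3 and Fb3.
3 letter names make it a third; at 3 semitones (a half step narrower than major) the quality is minor.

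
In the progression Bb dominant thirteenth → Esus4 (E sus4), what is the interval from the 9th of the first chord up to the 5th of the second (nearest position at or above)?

Bb dominant thirteenth has C as its 9th, and Esus4 (E sus4) has B as its 5th.
Counting 7 letters and 11 half steps from C gives a major seventh.

M7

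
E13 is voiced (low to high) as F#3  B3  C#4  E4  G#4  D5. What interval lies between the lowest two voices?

Those voices are F#3 and B3.
Counting 4 letters and 5 half steps from F# gives a perfect fourth.

P4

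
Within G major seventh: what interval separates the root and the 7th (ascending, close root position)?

major seventh

Spelling the chord: G-B-D-F#.
Root = G; 7th = F#.
G up to F# spans 7 letter names and 11 semitones — a major seventh.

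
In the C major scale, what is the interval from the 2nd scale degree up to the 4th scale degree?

minor 3rd

C major: C D E F G A B.
The 2nd scale degree is D and the scale degree 4 is F.
3 letter names make it a third; at 3 semitones (a half step narrower than major) the quality is minor.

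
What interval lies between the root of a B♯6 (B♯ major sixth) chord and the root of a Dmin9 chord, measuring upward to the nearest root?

The root of B♯6 (B♯ major sixth) is B♯; the root of Dmin9 is D.
B♯ up to D is 2 semitones, a whole step narrower than a major third, so the interval is diminished.

d3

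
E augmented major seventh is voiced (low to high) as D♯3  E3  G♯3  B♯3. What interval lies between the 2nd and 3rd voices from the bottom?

major third

Those voices are E3 and G♯3.
From E to G♯ is 4 semitones, exactly the major third.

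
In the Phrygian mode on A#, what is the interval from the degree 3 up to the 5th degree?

major 3rd

Spelling the Phrygian mode on A#: A# B C# D# E# F# G#.
The degree 3 is C# and the 5th degree is E#.
Counting 3 letters and 4 half steps from C# gives a major third.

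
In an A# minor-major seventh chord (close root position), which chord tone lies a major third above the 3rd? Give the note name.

Spelling the chord: A# C# E# G##.
The 3rd is C#. A major third above C# is E#.
E# is the chord's 5th.

E#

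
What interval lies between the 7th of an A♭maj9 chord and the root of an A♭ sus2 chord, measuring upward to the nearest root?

A♭maj9 has G as its 7th, and A♭ sus2 has A♭ as its root.
From G to A♭: 1 semitone over a second = minor.

minor second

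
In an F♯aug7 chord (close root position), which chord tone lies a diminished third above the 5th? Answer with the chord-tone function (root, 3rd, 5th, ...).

7th

F♯+7 is spelled F♯ A♯ C𝄪 E.
The 5th is C𝄪. A diminished third above C𝄪 is E.
E is the chord's 7th.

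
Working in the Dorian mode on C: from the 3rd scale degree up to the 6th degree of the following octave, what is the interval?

Spelling the Dorian mode on C: C D E♭ F G A B♭.
That puts E♭ below A.
E♭ up to A is 18 semitones, a half step wider than a perfect eleventh, so the interval is augmented.

A11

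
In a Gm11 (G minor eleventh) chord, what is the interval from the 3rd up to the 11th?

Gm11: G-Bb-D-F-A-C.
So we need the interval from Bb up to C.
Counting 9 letters and 14 half steps from Bb gives a major ninth.

major ninth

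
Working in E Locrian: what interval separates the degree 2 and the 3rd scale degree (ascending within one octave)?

The scale runs E F G A Bb C D.
Degree 2 = F; 3rd scale degree = G.
F up to G spans 2 letter names and 2 semitones — a major second.

major 2nd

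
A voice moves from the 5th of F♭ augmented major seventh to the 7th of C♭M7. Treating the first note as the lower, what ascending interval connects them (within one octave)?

m7

The 5th of F♭ augmented major seventh is C; the 7th of C♭M7 is B♭.
From C to B♭: 10 semitones over a seventh = minor.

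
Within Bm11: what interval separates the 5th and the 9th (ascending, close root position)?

P5

Bm11 (B minor eleventh) is spelled B-D-F♯-A-C♯-E.
The 5th is F♯ and the 9th is C♯.
Counting 5 letters and 7 half steps from F♯ gives a perfect fifth.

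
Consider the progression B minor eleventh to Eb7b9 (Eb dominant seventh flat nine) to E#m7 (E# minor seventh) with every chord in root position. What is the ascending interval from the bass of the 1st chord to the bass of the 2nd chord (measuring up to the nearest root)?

diminished 4th

The roots are B and Eb.
From B to Eb: 4 semitones over a fourth = diminished.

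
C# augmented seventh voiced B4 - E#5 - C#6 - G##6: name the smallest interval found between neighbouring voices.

augmented 4th

Adjacent intervals: B4→E#5 = augmented fourth; E#5→C#6 = minor sixth; C#6→G##6 = augmented fifth.
The smallest is B4 to E#5, an augmented fourth (6 semitones).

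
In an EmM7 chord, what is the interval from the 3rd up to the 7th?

A5

E minor-major seventh: E-G-B-D#.
3rd = G; 7th = D#.
From G to D#: 8 semitones over a fifth = augmented.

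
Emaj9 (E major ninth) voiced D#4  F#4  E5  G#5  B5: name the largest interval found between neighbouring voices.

Adjacent intervals: D#4→F#4 = minor third; F#4→E5 = minor seventh; E5→G#5 = major third; G#5→B5 = minor third.
The largest is F#4 to E5, a minor seventh (10 semitones).

minor seventh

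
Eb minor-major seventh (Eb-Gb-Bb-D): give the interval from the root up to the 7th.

That puts Eb below D.
From Eb to D is 11 semitones, exactly the major seventh.

major seventh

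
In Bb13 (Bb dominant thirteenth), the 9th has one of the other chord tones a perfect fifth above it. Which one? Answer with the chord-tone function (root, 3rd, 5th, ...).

13th

Spelling the chord: Bb D F Ab C G.
The 9th is C. A perfect fifth above C is G.
G is the chord's 13th.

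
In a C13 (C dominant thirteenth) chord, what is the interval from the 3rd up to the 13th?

perfect 11th

Spelling the chord: C-E-G-Bb-D-A.
The 3rd is E and the 13th is A.
E up to A spans 11 letter names and 17 semitones — a perfect eleventh.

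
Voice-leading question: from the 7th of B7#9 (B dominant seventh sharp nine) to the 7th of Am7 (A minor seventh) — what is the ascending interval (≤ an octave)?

B7#9 (B dominant seventh sharp nine) has A as its 7th, and Am7 (A minor seventh) has G as its 7th.
From A to G: 10 semitones over a seventh = minor.

minor seventh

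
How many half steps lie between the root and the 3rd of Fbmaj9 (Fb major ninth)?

Spelling the chord: Fb-Ab-Cb-Eb-Gb.
Fb to Ab is a major third: 4 semitones.

4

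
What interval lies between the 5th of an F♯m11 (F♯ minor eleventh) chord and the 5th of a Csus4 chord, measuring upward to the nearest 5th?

diminished 5th

The 5th of F♯m11 (F♯ minor eleventh) is C♯; the 5th of Csus4 is G.
From C♯ to G: 6 semitones over a fifth = diminished.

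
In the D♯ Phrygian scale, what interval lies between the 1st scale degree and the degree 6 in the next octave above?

The scale runs D♯ E F♯ G♯ A♯ B C♯.
That puts D♯ below B.
13 letter names make it a thirteenth; at 20 semitones (a half step narrower than major) the quality is minor.

m13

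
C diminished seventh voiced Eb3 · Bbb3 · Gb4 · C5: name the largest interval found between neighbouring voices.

M6

Adjacent intervals: Eb3→Bbb3 = diminished fifth; Bbb3→Gb4 = major sixth; Gb4→C5 = augmented fourth.
The largest is Bbb3 to Gb4, a major sixth (9 semitones).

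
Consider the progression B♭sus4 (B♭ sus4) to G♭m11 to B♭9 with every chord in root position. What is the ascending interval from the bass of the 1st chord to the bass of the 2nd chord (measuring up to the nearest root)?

minor sixth

The roots are B♭ and G♭.
B♭ up to G♭ is 8 semitones, a half step narrower than a major sixth, so the interval is minor.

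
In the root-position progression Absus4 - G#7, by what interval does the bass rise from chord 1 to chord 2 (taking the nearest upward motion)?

The roots are Ab and G#.
Ab up to G# is 12 semitones, a half step wider than a major seventh, so the interval is augmented.

A7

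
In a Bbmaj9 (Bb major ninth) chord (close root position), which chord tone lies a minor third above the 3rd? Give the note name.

F

Bbmaj9 (Bb major ninth) is spelled Bb, D, F, A, C.
The 3rd is D. A minor third above D is F.
F is the chord's 5th.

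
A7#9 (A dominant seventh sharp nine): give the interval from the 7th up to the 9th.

The chord tones of A7#9 are A-C#-E-G-B#.
So we need the interval from G up to B#.
From G to B#: 5 semitones over a third = augmented.

augmented 3rd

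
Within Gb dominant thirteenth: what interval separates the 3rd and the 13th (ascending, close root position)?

perfect eleventh

Spelling the chord: Gb, Bb, Db, Fb, Ab, Eb.
So we need the interval from Bb up to Eb.
Counting 11 letters and 17 half steps from Bb gives a perfect eleventh.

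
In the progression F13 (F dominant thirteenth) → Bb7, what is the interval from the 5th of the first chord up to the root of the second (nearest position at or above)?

minor seventh

The 5th of F13 (F dominant thirteenth) is C; the root of Bb7 is Bb.
C up to Bb is 10 semitones, a half step narrower than a major seventh, so the interval is minor.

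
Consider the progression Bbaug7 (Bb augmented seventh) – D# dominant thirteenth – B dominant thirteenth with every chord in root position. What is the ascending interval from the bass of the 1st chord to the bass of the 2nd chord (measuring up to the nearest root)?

augmented third

The roots are Bb and D#.
3 letter names make it a third; at 5 semitones (a half step wider than major) the quality is augmented.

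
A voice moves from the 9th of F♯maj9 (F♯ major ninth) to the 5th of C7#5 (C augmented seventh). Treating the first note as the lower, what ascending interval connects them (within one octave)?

F♯maj9 (F♯ major ninth) has G♯ as its 9th, and C7#5 (C augmented seventh) has G♯ as its 5th.
G♯ up to G♯ spans 1 letter names and 0 semitones — a perfect unison.

perfect unison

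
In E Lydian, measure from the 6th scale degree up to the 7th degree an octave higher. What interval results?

major 9th

E lydian: E F# G# A# B C# D#.
The 6th scale degree is C# and the 7th degree (up an octave) is D#.
From C# to D# is 14 semitones, exactly the major ninth.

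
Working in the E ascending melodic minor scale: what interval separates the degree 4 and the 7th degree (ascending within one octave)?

augmented fourth

The scale runs E F♯ G A B C♯ D♯.
The degree 4 is A and the 7th scale degree is D♯.
From A to D♯: 6 semitones over a fourth = augmented.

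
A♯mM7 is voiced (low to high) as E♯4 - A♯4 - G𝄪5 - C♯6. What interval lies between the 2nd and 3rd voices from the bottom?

major 7th

Those voices are A♯4 and G𝄪5.
A♯ up to G𝄪 spans 7 letter names and 11 semitones — a major seventh.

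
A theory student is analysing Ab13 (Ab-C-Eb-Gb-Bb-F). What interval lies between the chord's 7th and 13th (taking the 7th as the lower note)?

M7

The 7th is Gb and the 13th is F.
From Gb to F is 11 semitones, exactly the major seventh.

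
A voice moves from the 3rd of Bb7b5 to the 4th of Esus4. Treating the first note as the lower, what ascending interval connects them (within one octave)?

perfect fifth

Bb7b5 has D as its 3rd, and Esus4 has A as its 4th.
Counting 5 letters and 7 half steps from D gives a perfect fifth.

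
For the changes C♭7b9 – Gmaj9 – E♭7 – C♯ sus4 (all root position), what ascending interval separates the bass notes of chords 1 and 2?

augmented 5th

The roots are C♭ and G.
From C♭ to G: 8 semitones over a fifth = augmented.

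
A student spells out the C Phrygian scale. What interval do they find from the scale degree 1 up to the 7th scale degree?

C phrygian: C Db Eb F G Ab Bb.
The scale degree 1 is C and the degree 7 is Bb.
7 letter names make it a seventh; at 10 semitones (a half step narrower than major) the quality is minor.

minor 7th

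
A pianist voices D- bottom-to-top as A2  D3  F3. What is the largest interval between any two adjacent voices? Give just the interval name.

Adjacent intervals: A2→D3 = perfect fourth; D3→F3 = minor third.
The largest is A2 to D3, a perfect fourth (5 semitones).

perfect fourth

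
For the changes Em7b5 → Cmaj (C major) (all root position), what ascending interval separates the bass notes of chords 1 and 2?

The roots are E and C.
From E to C: 8 semitones over a sixth = minor.

minor 6th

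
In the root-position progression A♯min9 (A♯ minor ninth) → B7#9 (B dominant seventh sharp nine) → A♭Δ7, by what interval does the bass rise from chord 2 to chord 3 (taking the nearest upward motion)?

The roots are B and A♭.
B up to A♭ is 9 semitones, a whole step narrower than a major seventh, so the interval is diminished.

diminished 7th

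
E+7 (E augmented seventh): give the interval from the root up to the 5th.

augmented 5th

E augmented seventh: E G♯ B♯ D.
So we need the interval from E up to B♯.
5 letter names make it a fifth; at 8 semitones (a half step wider than perfect) the quality is augmented.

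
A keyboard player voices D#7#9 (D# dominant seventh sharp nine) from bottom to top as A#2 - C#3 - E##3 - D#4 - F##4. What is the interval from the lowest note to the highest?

major thirteenth

The outer voices are A#2 and F##4.
Counting 13 letters and 21 half steps from A# gives a major thirteenth.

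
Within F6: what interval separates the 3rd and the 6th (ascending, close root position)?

F6 is spelled F–A–C–D.
So we need the interval from A up to D.
A up to D spans 4 letter names and 5 semitones — a perfect fourth.

P4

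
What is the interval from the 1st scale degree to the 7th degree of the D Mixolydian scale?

D mixolydian: D E F# G A B C.
1st scale degree = D; 7th scale degree = C.
7 letter names make it a seventh; at 10 semitones (a half step narrower than major) the quality is minor.

m7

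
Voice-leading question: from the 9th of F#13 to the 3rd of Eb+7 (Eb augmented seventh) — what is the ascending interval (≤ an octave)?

F#13 has G# as its 9th, and Eb+7 (Eb augmented seventh) has G as its 3rd.
8 letter names make it an octave; at 11 semitones (a half step narrower than perfect) the quality is diminished.

diminished octave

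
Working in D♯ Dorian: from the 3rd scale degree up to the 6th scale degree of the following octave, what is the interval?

augmented eleventh

The scale runs D♯ E♯ F♯ G♯ A♯ B♯ C♯.
That puts F♯ below B♯.
11 letter names make it an eleventh; at 18 semitones (a half step wider than perfect) the quality is augmented.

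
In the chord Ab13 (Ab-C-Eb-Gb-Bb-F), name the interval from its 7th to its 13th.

major seventh

The 7th is Gb and the 13th is F.
Gb up to F spans 7 letter names and 11 semitones — a major seventh.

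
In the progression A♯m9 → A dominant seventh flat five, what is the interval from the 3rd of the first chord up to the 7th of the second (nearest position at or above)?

A♯m9 has C♯ as its 3rd, and A dominant seventh flat five has G as its 7th.
5 letter names make it a fifth; at 6 semitones (a half step narrower than perfect) the quality is diminished.

diminished fifth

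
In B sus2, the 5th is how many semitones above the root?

7

Bsus2 (B sus2): B–C#–F#.
B to F# is a perfect fifth: 7 semitones.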